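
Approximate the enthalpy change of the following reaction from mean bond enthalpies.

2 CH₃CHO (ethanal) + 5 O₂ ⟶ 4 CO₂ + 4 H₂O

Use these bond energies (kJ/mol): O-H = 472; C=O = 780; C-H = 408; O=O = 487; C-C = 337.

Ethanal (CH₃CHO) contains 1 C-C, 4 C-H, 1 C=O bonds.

Bonds broken (reactants):
  C-C: 2 × 337 = 674
  C-H: 8 × 408 = 3264
  C=O: 2 × 780 = 1560
  O=O: 5 × 487 = 2435
  Σ(broken) = 7933 kJ
Bonds formed (products):
  C=O: 8 × 780 = 6240
  O-H: 8 × 472 = 3776
  Σ(formed) = 10016 kJ
ΔH = Σ(broken) − Σ(formed) = 7933 − 10016 = −2083 kJ

ΔH ≈ −2083 kJ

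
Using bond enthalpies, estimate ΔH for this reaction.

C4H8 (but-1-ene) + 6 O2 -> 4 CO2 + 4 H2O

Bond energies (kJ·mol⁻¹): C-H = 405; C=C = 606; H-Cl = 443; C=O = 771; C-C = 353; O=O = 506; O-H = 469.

ΔH ≈ −2332 kJ

Bonds broken (reactants):
  C-C: 2 × 353 = 706
  C-H: 8 × 405 = 3240
  C=C: 1 × 606 = 606
  O=O: 6 × 506 = 3036
  Σ(broken) = 7588 kJ
Bonds formed (products):
  C=O: 8 × 771 = 6168
  O-H: 8 × 469 = 3752
  Σ(formed) = 9920 kJ
ΔH = Σ(broken) − Σ(formed) = 7588 − 9920 = −2332 kJ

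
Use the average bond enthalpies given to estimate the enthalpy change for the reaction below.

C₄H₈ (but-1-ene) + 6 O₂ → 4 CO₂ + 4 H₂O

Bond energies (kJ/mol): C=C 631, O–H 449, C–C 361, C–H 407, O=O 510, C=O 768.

Bonds broken (reactants):
  C–C: 2 × 361 = 722
  C–H: 8 × 407 = 3256
  C=C: 1 × 631 = 631
  O=O: 6 × 510 = 3060
  Σ(broken) = 7669 kJ
Bonds formed (products):
  C=O: 8 × 768 = 6144
  O–H: 8 × 449 = 3592
  Σ(formed) = 9736 kJ
ΔH = Σ(broken) − Σ(formed) = 7669 − 9736 = −2067 kJ

ΔH ≈ −2067 kJ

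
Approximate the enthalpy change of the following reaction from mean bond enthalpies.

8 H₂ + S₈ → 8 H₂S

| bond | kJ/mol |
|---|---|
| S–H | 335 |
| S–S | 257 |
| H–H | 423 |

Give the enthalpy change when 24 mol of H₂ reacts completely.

ΔH = +240 kJ

Bonds broken (reactants):
  H–H: 8 × 423 = 3384
  S–S: 8 × 257 = 2056
  Σ(broken) = 5440 kJ
Bonds formed (products):
  S–H: 16 × 335 = 5360
  Σ(formed) = 5360 kJ
ΔH = Σ(broken) − Σ(formed) = 5440 − 5360 = +80 kJ
For 3× the reaction as written: 3 × (+80) = +240 kJ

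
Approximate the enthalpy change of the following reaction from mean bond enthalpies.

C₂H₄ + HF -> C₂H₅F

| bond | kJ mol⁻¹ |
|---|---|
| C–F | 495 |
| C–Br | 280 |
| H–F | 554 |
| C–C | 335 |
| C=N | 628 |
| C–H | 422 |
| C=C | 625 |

ΔH ≈ −73 kJ

Bonds broken (reactants):
  C–H: 4 × 422 = 1688
  C=C: 1 × 625 = 625
  H–F: 1 × 554 = 554
  Σ(broken) = 2867 kJ
Bonds formed (products):
  C–C: 1 × 335 = 335
  C–F: 1 × 495 = 495
  C–H: 5 × 422 = 2110
  Σ(formed) = 2940 kJ
ΔH = Σ(broken) − Σ(formed) = 2867 − 2940 = −73 kJ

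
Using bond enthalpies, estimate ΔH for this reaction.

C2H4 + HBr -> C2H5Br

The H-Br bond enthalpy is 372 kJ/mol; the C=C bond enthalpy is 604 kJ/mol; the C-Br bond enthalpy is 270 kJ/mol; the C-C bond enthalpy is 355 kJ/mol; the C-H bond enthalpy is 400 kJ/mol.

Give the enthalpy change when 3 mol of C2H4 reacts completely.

Bonds broken (reactants):
  C-H: 4 × 400 = 1600
  C=C: 1 × 604 = 604
  H-Br: 1 × 372 = 372
  Σ(broken) = 2576 kJ
Bonds formed (products):
  C-Br: 1 × 270 = 270
  C-C: 1 × 355 = 355
  C-H: 5 × 400 = 2000
  Σ(formed) = 2625 kJ
ΔH = Σ(broken) − Σ(formed) = 2576 − 2625 = −49 kJ
For 3× the reaction as written: 3 × (−49) = −147 kJ

ΔH = −147 kJ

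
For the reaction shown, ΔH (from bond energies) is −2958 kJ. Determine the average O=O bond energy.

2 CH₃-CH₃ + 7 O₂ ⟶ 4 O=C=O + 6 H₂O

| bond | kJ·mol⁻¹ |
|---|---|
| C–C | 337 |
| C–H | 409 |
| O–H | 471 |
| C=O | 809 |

D(O=O) ≈ 512 kJ/mol

Let D be the O=O bond energy.
Σ(broken) = 2×337 + 12×409 + 7×D = 5582 + 7D
Σ(formed) = 8×809 + 12×471 = 12124
ΔH = Σ(broken) − Σ(formed) = (5582 + 7D) − (12124) = −6542 + 7D
Setting this equal to −2958 kJ gives 7D = 3584, so D = 512 kJ/mol.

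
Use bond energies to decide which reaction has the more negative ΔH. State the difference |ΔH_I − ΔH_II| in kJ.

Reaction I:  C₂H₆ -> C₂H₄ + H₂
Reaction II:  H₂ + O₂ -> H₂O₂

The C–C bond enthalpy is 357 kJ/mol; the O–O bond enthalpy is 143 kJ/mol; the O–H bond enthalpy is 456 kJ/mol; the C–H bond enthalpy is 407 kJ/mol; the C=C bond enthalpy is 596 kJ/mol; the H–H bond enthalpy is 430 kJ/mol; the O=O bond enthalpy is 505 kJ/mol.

Reaction II, by 265 kJ

Reaction I:
  Bonds broken (reactants):
    C–C: 1 × 357 = 357
    C–H: 6 × 407 = 2442
    Σ(broken) = 2799 kJ
  Bonds formed (products):
    C–H: 4 × 407 = 1628
    C=C: 1 × 596 = 596
    H–H: 1 × 430 = 430
    Σ(formed) = 2654 kJ
  ΔH_I = 2799 − 2654 = +145 kJ
Reaction II:
  Bonds broken (reactants):
    H–H: 1 × 430 = 430
    O=O: 1 × 505 = 505
    Σ(broken) = 935 kJ
  Bonds formed (products):
    O–H: 2 × 456 = 912
    O–O: 1 × 143 = 143
    Σ(formed) = 1055 kJ
  ΔH_II = 935 − 1055 = −120 kJ
ΔH_I − ΔH_II = +265 kJ, so reaction II has the more negative ΔH; |ΔH_I − ΔH_II| = 265 kJ.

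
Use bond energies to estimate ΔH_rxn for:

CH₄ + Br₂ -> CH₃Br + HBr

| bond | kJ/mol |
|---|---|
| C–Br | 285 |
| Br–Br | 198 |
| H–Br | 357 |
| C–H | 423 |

Bonds broken (reactants):
  Br–Br: 1 × 198 = 198
  C–H: 4 × 423 = 1692
  Σ(broken) = 1890 kJ
Bonds formed (products):
  C–Br: 1 × 285 = 285
  C–H: 3 × 423 = 1269
  H–Br: 1 × 357 = 357
  Σ(formed) = 1911 kJ
ΔH = Σ(broken) − Σ(formed) = 1890 − 1911 = −21 kJ

ΔH ≈ −21 kJ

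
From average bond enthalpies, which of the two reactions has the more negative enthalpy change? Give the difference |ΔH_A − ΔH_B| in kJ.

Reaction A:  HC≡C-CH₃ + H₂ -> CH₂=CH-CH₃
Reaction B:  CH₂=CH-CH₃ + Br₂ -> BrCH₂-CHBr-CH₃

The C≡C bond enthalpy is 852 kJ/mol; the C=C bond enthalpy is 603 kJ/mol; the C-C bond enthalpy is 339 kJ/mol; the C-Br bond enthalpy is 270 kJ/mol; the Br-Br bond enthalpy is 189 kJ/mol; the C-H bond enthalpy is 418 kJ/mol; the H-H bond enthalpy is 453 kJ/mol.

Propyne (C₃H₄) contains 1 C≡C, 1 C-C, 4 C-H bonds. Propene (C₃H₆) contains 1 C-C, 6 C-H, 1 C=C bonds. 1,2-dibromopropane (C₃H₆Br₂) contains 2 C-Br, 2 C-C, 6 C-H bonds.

Reaction A, by 47 kJ

Reaction A:
  Bonds broken (reactants):
    C≡C: 1 × 852 = 852
    C-C: 1 × 339 = 339
    C-H: 4 × 418 = 1672
    H-H: 1 × 453 = 453
    Σ(broken) = 3316 kJ
  Bonds formed (products):
    C-C: 1 × 339 = 339
    C-H: 6 × 418 = 2508
    C=C: 1 × 603 = 603
    Σ(formed) = 3450 kJ
  ΔH_A = 3316 − 3450 = −134 kJ
Reaction B:
  Bonds broken (reactants):
    Br-Br: 1 × 189 = 189
    C-C: 1 × 339 = 339
    C-H: 6 × 418 = 2508
    C=C: 1 × 603 = 603
    Σ(broken) = 3639 kJ
  Bonds formed (products):
    C-Br: 2 × 270 = 540
    C-C: 2 × 339 = 678
    C-H: 6 × 418 = 2508
    Σ(formed) = 3726 kJ
  ΔH_B = 3639 − 3726 = −87 kJ
ΔH_A − ΔH_B = −47 kJ, so reaction A has the more negative ΔH; |ΔH_A − ΔH_B| = 47 kJ.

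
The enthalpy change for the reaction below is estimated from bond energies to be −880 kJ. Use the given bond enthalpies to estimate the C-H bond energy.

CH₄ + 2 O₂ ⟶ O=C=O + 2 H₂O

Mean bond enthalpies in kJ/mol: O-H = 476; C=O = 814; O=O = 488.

D(C-H) ≈ 419 kJ/mol

Let D be the C-H bond energy.
Σ(broken) = 4×D + 2×488 = 976 + 4D
Σ(formed) = 2×814 + 4×476 = 3532
ΔH = Σ(broken) − Σ(formed) = (976 + 4D) − (3532) = −2556 + 4D
Setting this equal to −880 kJ gives 4D = 1676, so D = 419 kJ/mol.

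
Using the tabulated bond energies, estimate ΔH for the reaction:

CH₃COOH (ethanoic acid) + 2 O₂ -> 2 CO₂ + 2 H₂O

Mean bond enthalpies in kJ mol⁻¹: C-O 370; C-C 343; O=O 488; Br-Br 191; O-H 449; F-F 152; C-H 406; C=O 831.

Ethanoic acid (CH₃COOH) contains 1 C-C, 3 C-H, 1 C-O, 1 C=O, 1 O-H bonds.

ΔH ≈ −933 kJ

Bonds broken (reactants):
  C-C: 1 × 343 = 343
  C-H: 3 × 406 = 1218
  C-O: 1 × 370 = 370
  C=O: 1 × 831 = 831
  O-H: 1 × 449 = 449
  O=O: 2 × 488 = 976
  Σ(broken) = 4187 kJ
Bonds formed (products):
  C=O: 4 × 831 = 3324
  O-H: 4 × 449 = 1796
  Σ(formed) = 5120 kJ
ΔH = Σ(broken) − Σ(formed) = 4187 − 5120 = −933 kJ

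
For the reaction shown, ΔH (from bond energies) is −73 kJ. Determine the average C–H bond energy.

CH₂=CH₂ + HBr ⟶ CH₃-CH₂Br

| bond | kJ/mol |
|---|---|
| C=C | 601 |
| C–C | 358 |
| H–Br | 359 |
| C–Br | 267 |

D(C–H) ≈ 408 kJ/mol

Let D be the C–H bond energy.
Σ(broken) = 4×D + 1×601 + 1×359 = 960 + 4D
Σ(formed) = 1×267 + 1×358 + 5×D = 625 + 5D
ΔH = Σ(broken) − Σ(formed) = (960 + 4D) − (625 + 5D) = +335 − D
Setting this equal to −73 kJ gives D = 408 kJ/mol.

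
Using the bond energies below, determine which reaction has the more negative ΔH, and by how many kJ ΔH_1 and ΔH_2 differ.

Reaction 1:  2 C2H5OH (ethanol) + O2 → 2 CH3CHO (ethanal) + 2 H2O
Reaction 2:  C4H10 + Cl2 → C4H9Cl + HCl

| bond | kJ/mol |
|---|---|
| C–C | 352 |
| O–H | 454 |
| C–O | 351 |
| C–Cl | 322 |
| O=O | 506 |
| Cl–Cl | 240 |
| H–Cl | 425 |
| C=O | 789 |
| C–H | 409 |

Reaction 1:
  Bonds broken (reactants):
    C–C: 2 × 352 = 704
    C–H: 10 × 409 = 4090
    C–O: 2 × 351 = 702
    O–H: 2 × 454 = 908
    O=O: 1 × 506 = 506
    Σ(broken) = 6910 kJ
  Bonds formed (products):
    C–C: 2 × 352 = 704
    C–H: 8 × 409 = 3272
    C=O: 2 × 789 = 1578
    O–H: 4 × 454 = 1816
    Σ(formed) = 7370 kJ
  ΔH_1 = 6910 − 7370 = −460 kJ
Reaction 2:
  Bonds broken (reactants):
    C–C: 3 × 352 = 1056
    C–H: 10 × 409 = 4090
    Cl–Cl: 1 × 240 = 240
    Σ(broken) = 5386 kJ
  Bonds formed (products):
    C–C: 3 × 352 = 1056
    C–Cl: 1 × 322 = 322
    C–H: 9 × 409 = 3681
    H–Cl: 1 × 425 = 425
    Σ(formed) = 5484 kJ
  ΔH_2 = 5386 − 5484 = −98 kJ
ΔH_1 − ΔH_2 = −362 kJ, so reaction 1 has the more negative ΔH; |ΔH_1 − ΔH_2| = 362 kJ.

Reaction 1, by 362 kJ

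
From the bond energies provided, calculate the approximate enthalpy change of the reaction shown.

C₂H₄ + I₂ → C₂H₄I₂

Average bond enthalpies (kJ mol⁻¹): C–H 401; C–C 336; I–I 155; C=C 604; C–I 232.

Bonds broken (reactants):
  C–H: 4 × 401 = 1604
  C=C: 1 × 604 = 604
  I–I: 1 × 155 = 155
  Σ(broken) = 2363 kJ
Bonds formed (products):
  C–C: 1 × 336 = 336
  C–H: 4 × 401 = 1604
  C–I: 2 × 232 = 464
  Σ(formed) = 2404 kJ
ΔH = Σ(broken) − Σ(formed) = 2363 − 2404 = −41 kJ

ΔH ≈ −41 kJ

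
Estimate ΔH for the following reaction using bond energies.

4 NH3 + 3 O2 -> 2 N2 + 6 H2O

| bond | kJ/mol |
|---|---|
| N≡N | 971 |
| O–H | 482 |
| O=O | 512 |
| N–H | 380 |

Bonds broken (reactants):
  N–H: 12 × 380 = 4560
  O=O: 3 × 512 = 1536
  Σ(broken) = 6096 kJ
Bonds formed (products):
  N≡N: 2 × 971 = 1942
  O–H: 12 × 482 = 5784
  Σ(formed) = 7726 kJ
ΔH = Σ(broken) − Σ(formed) = 6096 − 7726 = −1630 kJ

ΔH ≈ −1630 kJ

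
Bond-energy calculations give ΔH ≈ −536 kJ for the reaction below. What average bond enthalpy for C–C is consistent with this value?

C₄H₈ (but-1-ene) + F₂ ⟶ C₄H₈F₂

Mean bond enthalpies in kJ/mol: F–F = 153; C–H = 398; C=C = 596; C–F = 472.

D(C–C) ≈ 341 kJ/mol

Let D be the C–C bond energy.
Σ(broken) = 2×D + 8×398 + 1×596 + 1×153 = 3933 + 2D
Σ(formed) = 3×D + 2×472 + 8×398 = 4128 + 3D
ΔH = Σ(broken) − Σ(formed) = (3933 + 2D) − (4128 + 3D) = −195 − D
Setting this equal to −536 kJ gives D = 341 kJ/mol.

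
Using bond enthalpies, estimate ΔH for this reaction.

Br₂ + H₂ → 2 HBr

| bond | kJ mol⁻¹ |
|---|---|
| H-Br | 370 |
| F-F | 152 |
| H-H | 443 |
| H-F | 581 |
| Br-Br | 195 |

Bonds broken (reactants):
  Br-Br: 1 × 195 = 195
  H-H: 1 × 443 = 443
  Σ(broken) = 638 kJ
Bonds formed (products):
  H-Br: 2 × 370 = 740
  Σ(formed) = 740 kJ
ΔH = Σ(broken) − Σ(formed) = 638 − 740 = −102 kJ

ΔH ≈ −102 kJ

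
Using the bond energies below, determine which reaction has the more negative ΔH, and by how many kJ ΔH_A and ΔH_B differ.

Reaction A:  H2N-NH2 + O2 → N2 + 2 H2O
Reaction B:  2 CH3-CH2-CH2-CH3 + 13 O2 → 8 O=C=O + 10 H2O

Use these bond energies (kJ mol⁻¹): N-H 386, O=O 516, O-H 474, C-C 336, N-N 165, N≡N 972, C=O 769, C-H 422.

Reaction A:
  Bonds broken (reactants):
    N-H: 4 × 386 = 1544
    N-N: 1 × 165 = 165
    O=O: 1 × 516 = 516
    Σ(broken) = 2225 kJ
  Bonds formed (products):
    N≡N: 1 × 972 = 972
    O-H: 4 × 474 = 1896
    Σ(formed) = 2868 kJ
  ΔH_A = 2225 − 2868 = −643 kJ
Reaction B:
  Bonds broken (reactants):
    C-C: 6 × 336 = 2016
    C-H: 20 × 422 = 8440
    O=O: 13 × 516 = 6708
    Σ(broken) = 17164 kJ
  Bonds formed (products):
    C=O: 16 × 769 = 12304
    O-H: 20 × 474 = 9480
    Σ(formed) = 21784 kJ
  ΔH_B = 17164 − 21784 = −4620 kJ
ΔH_A − ΔH_B = +3977 kJ, so reaction B has the more negative ΔH; |ΔH_A − ΔH_B| = 3977 kJ.

Reaction B, by 3977 kJ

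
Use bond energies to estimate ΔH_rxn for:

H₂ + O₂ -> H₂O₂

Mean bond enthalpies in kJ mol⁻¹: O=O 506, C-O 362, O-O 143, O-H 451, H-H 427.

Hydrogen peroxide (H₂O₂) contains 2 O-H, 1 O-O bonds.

ΔH ≈ −112 kJ

Bonds broken (reactants):
  H-H: 1 × 427 = 427
  O=O: 1 × 506 = 506
  Σ(broken) = 933 kJ
Bonds formed (products):
  O-H: 2 × 451 = 902
  O-O: 1 × 143 = 143
  Σ(formed) = 1045 kJ
ΔH = Σ(broken) − Σ(formed) = 933 − 1045 = −112 kJ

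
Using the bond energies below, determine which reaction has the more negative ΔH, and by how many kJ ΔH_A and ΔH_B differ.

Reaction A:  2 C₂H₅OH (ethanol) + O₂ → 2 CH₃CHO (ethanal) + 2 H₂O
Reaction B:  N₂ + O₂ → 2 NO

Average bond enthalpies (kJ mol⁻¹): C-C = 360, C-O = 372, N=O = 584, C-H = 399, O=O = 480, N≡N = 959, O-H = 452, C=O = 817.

Reaction A:
  Bonds broken (reactants):
    C-C: 2 × 360 = 720
    C-H: 10 × 399 = 3990
    C-O: 2 × 372 = 744
    O-H: 2 × 452 = 904
    O=O: 1 × 480 = 480
    Σ(broken) = 6838 kJ
  Bonds formed (products):
    C-C: 2 × 360 = 720
    C-H: 8 × 399 = 3192
    C=O: 2 × 817 = 1634
    O-H: 4 × 452 = 1808
    Σ(formed) = 7354 kJ
  ΔH_A = 6838 − 7354 = −516 kJ
Reaction B:
  Bonds broken (reactants):
    N≡N: 1 × 959 = 959
    O=O: 1 × 480 = 480
    Σ(broken) = 1439 kJ
  Bonds formed (products):
    N=O: 2 × 584 = 1168
    Σ(formed) = 1168 kJ
  ΔH_B = 1439 − 1168 = +271 kJ
ΔH_A − ΔH_B = −787 kJ, so reaction A has the more negative ΔH; |ΔH_A − ΔH_B| = 787 kJ.

Reaction A, by 787 kJ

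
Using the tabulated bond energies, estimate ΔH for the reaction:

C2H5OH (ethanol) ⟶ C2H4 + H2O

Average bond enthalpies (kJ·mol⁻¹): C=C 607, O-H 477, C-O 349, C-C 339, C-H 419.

ΔH ≈ +23 kJ

Bonds broken (reactants):
  C-C: 1 × 339 = 339
  C-H: 5 × 419 = 2095
  C-O: 1 × 349 = 349
  O-H: 1 × 477 = 477
  Σ(broken) = 3260 kJ
Bonds formed (products):
  C-H: 4 × 419 = 1676
  C=C: 1 × 607 = 607
  O-H: 2 × 477 = 954
  Σ(formed) = 3237 kJ
ΔH = Σ(broken) − Σ(formed) = 3260 − 3237 = +23 kJ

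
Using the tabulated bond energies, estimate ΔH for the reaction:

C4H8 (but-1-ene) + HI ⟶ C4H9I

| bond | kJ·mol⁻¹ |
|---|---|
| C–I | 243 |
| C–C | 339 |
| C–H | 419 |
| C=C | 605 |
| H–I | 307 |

ΔH ≈ −89 kJ

Bonds broken (reactants):
  C–C: 2 × 339 = 678
  C–H: 8 × 419 = 3352
  C=C: 1 × 605 = 605
  H–I: 1 × 307 = 307
  Σ(broken) = 4942 kJ
Bonds formed (products):
  C–C: 3 × 339 = 1017
  C–H: 9 × 419 = 3771
  C–I: 1 × 243 = 243
  Σ(formed) = 5031 kJ
ΔH = Σ(broken) − Σ(formed) = 4942 − 5031 = −89 kJ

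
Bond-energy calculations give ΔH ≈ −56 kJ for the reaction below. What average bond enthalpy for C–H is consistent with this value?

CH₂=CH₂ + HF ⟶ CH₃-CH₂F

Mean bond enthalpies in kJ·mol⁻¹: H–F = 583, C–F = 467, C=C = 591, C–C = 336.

D(C–H) ≈ 427 kJ/mol

Let D be the C–H bond energy.
Σ(broken) = 4×D + 1×591 + 1×583 = 1174 + 4D
Σ(formed) = 1×336 + 1×467 + 5×D = 803 + 5D
ΔH = Σ(broken) − Σ(formed) = (1174 + 4D) − (803 + 5D) = +371 − D
Setting this equal to −56 kJ gives D = 427 kJ/mol.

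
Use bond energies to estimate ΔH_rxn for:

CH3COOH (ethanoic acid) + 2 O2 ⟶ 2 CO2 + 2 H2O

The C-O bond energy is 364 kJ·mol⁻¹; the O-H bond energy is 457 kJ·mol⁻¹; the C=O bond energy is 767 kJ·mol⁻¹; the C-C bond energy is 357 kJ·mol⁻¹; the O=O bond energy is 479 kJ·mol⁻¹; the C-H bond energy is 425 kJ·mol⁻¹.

ΔH ≈ −718 kJ

Bonds broken (reactants):
  C-C: 1 × 357 = 357
  C-H: 3 × 425 = 1275
  C-O: 1 × 364 = 364
  C=O: 1 × 767 = 767
  O-H: 1 × 457 = 457
  O=O: 2 × 479 = 958
  Σ(broken) = 4178 kJ
Bonds formed (products):
  C=O: 4 × 767 = 3068
  O-H: 4 × 457 = 1828
  Σ(formed) = 4896 kJ
ΔH = Σ(broken) − Σ(formed) = 4178 − 4896 = −718 kJ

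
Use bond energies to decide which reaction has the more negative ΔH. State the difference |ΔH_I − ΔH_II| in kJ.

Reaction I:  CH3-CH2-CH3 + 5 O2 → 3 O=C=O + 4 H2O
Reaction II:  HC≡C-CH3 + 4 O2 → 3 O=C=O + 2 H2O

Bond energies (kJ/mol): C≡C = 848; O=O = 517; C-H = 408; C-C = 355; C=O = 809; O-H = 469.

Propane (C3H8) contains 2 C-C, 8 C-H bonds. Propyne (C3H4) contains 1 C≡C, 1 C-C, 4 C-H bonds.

Reaction I:
  Bonds broken (reactants):
    C-C: 2 × 355 = 710
    C-H: 8 × 408 = 3264
    O=O: 5 × 517 = 2585
    Σ(broken) = 6559 kJ
  Bonds formed (products):
    C=O: 6 × 809 = 4854
    O-H: 8 × 469 = 3752
    Σ(formed) = 8606 kJ
  ΔH_I = 6559 − 8606 = −2047 kJ
Reaction II:
  Bonds broken (reactants):
    C≡C: 1 × 848 = 848
    C-C: 1 × 355 = 355
    C-H: 4 × 408 = 1632
    O=O: 4 × 517 = 2068
    Σ(broken) = 4903 kJ
  Bonds formed (products):
    C=O: 6 × 809 = 4854
    O-H: 4 × 469 = 1876
    Σ(formed) = 6730 kJ
  ΔH_II = 4903 − 6730 = −1827 kJ
ΔH_I − ΔH_II = −220 kJ, so reaction I has the more negative ΔH; |ΔH_I − ΔH_II| = 220 kJ.

Reaction I, by 220 kJ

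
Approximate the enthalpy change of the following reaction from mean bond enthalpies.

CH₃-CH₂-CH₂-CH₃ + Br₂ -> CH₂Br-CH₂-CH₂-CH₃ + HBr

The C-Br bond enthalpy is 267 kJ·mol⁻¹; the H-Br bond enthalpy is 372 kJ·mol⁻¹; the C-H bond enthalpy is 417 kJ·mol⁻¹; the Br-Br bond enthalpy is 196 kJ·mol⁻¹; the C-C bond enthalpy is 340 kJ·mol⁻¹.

Bonds broken (reactants):
  Br-Br: 1 × 196 = 196
  C-C: 3 × 340 = 1020
  C-H: 10 × 417 = 4170
  Σ(broken) = 5386 kJ
Bonds formed (products):
  C-Br: 1 × 267 = 267
  C-C: 3 × 340 = 1020
  C-H: 9 × 417 = 3753
  H-Br: 1 × 372 = 372
  Σ(formed) = 5412 kJ
ΔH = Σ(broken) − Σ(formed) = 5386 − 5412 = −26 kJ

ΔH ≈ −26 kJ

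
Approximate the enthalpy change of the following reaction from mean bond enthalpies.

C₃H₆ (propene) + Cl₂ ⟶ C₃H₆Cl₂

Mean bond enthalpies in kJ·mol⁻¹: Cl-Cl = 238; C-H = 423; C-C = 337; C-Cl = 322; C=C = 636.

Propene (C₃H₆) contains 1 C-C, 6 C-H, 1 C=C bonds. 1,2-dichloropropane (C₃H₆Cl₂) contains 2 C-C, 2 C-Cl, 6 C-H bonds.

Bonds broken (reactants):
  C-C: 1 × 337 = 337
  C-H: 6 × 423 = 2538
  C=C: 1 × 636 = 636
  Cl-Cl: 1 × 238 = 238
  Σ(broken) = 3749 kJ
Bonds formed (products):
  C-C: 2 × 337 = 674
  C-Cl: 2 × 322 = 644
  C-H: 6 × 423 = 2538
  Σ(formed) = 3856 kJ
ΔH = Σ(broken) − Σ(formed) = 3749 − 3856 = −107 kJ

ΔH ≈ −107 kJ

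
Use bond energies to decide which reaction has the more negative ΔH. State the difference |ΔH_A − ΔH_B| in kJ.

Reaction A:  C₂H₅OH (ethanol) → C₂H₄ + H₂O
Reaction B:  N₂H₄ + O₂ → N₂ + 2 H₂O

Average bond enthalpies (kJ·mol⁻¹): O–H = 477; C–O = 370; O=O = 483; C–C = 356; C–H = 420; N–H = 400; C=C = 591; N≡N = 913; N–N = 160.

Reaction A:
  Bonds broken (reactants):
    C–C: 1 × 356 = 356
    C–H: 5 × 420 = 2100
    C–O: 1 × 370 = 370
    O–H: 1 × 477 = 477
    Σ(broken) = 3303 kJ
  Bonds formed (products):
    C–H: 4 × 420 = 1680
    C=C: 1 × 591 = 591
    O–H: 2 × 477 = 954
    Σ(formed) = 3225 kJ
  ΔH_A = 3303 − 3225 = +78 kJ
Reaction B:
  Bonds broken (reactants):
    N–H: 4 × 400 = 1600
    N–N: 1 × 160 = 160
    O=O: 1 × 483 = 483
    Σ(broken) = 2243 kJ
  Bonds formed (products):
    N≡N: 1 × 913 = 913
    O–H: 4 × 477 = 1908
    Σ(formed) = 2821 kJ
  ΔH_B = 2243 − 2821 = −578 kJ
ΔH_A − ΔH_B = +656 kJ, so reaction B has the more negative ΔH; |ΔH_A − ΔH_B| = 656 kJ.

Reaction B, by 656 kJ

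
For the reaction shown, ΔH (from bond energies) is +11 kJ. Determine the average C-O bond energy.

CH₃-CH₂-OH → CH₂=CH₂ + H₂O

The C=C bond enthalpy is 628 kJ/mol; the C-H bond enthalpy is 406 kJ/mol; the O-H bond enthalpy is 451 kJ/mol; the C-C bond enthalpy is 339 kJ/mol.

Let D be the C-O bond energy.
Σ(broken) = 1×339 + 5×406 + 1×D + 1×451 = 2820 + D
Σ(formed) = 4×406 + 1×628 + 2×451 = 3154
ΔH = Σ(broken) − Σ(formed) = (2820 + D) − (3154) = −334 + D
Setting this equal to +11 kJ gives D = 345 kJ/mol.

D(C-O) ≈ 345 kJ/mol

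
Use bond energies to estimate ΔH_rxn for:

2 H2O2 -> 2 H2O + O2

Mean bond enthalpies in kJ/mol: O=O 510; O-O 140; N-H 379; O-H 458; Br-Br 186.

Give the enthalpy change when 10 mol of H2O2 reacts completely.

Bonds broken (reactants):
  O-H: 4 × 458 = 1832
  O-O: 2 × 140 = 280
  Σ(broken) = 2112 kJ
Bonds formed (products):
  O-H: 4 × 458 = 1832
  O=O: 1 × 510 = 510
  Σ(formed) = 2342 kJ
ΔH = Σ(broken) − Σ(formed) = 2112 − 2342 = −230 kJ
For 5× the reaction as written: 5 × (−230) = −1150 kJ

ΔH = −1150 kJ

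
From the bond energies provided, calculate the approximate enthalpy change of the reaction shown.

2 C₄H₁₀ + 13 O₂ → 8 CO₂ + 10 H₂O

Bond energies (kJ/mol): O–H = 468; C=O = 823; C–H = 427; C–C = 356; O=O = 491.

ΔH ≈ −5469 kJ

Bonds broken (reactants):
  C–C: 6 × 356 = 2136
  C–H: 20 × 427 = 8540
  O=O: 13 × 491 = 6383
  Σ(broken) = 17059 kJ
Bonds formed (products):
  C=O: 16 × 823 = 13168
  O–H: 20 × 468 = 9360
  Σ(formed) = 22528 kJ
ΔH = Σ(broken) − Σ(formed) = 17059 − 22528 = −5469 kJ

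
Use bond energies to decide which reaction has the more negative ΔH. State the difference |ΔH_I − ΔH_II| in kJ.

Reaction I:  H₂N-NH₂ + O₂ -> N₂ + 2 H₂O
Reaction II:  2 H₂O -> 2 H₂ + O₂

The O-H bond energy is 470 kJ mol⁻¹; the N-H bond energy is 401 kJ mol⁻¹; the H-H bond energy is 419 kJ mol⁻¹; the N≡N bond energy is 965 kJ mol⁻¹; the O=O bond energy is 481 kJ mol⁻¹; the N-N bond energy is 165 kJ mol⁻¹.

Reaction I, by 1156 kJ

Reaction I:
  Bonds broken (reactants):
    N-H: 4 × 401 = 1604
    N-N: 1 × 165 = 165
    O=O: 1 × 481 = 481
    Σ(broken) = 2250 kJ
  Bonds formed (products):
    N≡N: 1 × 965 = 965
    O-H: 4 × 470 = 1880
    Σ(formed) = 2845 kJ
  ΔH_I = 2250 − 2845 = −595 kJ
Reaction II:
  Bonds broken (reactants):
    O-H: 4 × 470 = 1880
    Σ(broken) = 1880 kJ
  Bonds formed (products):
    H-H: 2 × 419 = 838
    O=O: 1 × 481 = 481
    Σ(formed) = 1319 kJ
  ΔH_II = 1880 − 1319 = +561 kJ
ΔH_I − ΔH_II = −1156 kJ, so reaction I has the more negative ΔH; |ΔH_I − ΔH_II| = 1156 kJ.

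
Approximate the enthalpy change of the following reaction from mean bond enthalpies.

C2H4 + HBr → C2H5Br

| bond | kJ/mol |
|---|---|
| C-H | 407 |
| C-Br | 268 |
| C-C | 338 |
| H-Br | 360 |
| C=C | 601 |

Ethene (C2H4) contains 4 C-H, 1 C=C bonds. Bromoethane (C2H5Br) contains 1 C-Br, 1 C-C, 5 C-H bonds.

ΔH ≈ −52 kJ

Bonds broken (reactants):
  C-H: 4 × 407 = 1628
  C=C: 1 × 601 = 601
  H-Br: 1 × 360 = 360
  Σ(broken) = 2589 kJ
Bonds formed (products):
  C-Br: 1 × 268 = 268
  C-C: 1 × 338 = 338
  C-H: 5 × 407 = 2035
  Σ(formed) = 2641 kJ
ΔH = Σ(broken) − Σ(formed) = 2589 − 2641 = −52 kJ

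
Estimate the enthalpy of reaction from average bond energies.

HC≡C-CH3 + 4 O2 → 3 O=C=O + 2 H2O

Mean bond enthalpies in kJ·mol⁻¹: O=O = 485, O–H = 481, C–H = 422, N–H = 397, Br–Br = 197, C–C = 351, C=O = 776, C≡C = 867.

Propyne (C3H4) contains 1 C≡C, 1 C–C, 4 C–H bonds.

Bonds broken (reactants):
  C≡C: 1 × 867 = 867
  C–C: 1 × 351 = 351
  C–H: 4 × 422 = 1688
  O=O: 4 × 485 = 1940
  Σ(broken) = 4846 kJ
Bonds formed (products):
  C=O: 6 × 776 = 4656
  O–H: 4 × 481 = 1924
  Σ(formed) = 6580 kJ
ΔH = Σ(broken) − Σ(formed) = 4846 − 6580 = −1734 kJ

ΔH ≈ −1734 kJ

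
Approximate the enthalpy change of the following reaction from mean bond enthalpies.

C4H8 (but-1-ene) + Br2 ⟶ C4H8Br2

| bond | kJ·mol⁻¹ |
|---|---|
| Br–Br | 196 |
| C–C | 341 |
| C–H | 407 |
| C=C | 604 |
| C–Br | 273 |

ΔH ≈ −87 kJ

Bonds broken (reactants):
  Br–Br: 1 × 196 = 196
  C–C: 2 × 341 = 682
  C–H: 8 × 407 = 3256
  C=C: 1 × 604 = 604
  Σ(broken) = 4738 kJ
Bonds formed (products):
  C–Br: 2 × 273 = 546
  C–C: 3 × 341 = 1023
  C–H: 8 × 407 = 3256
  Σ(formed) = 4825 kJ
ΔH = Σ(broken) − Σ(formed) = 4738 − 4825 = −87 kJ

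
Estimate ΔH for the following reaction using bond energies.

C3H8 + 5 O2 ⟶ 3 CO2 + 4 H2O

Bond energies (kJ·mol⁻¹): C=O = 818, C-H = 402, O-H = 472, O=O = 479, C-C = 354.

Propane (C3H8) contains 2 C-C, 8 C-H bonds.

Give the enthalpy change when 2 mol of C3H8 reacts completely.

Bonds broken (reactants):
  C-C: 2 × 354 = 708
  C-H: 8 × 402 = 3216
  O=O: 5 × 479 = 2395
  Σ(broken) = 6319 kJ
Bonds formed (products):
  C=O: 6 × 818 = 4908
  O-H: 8 × 472 = 3776
  Σ(formed) = 8684 kJ
ΔH = Σ(broken) − Σ(formed) = 6319 − 8684 = −2365 kJ
For 2× the reaction as written: 2 × (−2365) = −4730 kJ

ΔH = −4730 kJ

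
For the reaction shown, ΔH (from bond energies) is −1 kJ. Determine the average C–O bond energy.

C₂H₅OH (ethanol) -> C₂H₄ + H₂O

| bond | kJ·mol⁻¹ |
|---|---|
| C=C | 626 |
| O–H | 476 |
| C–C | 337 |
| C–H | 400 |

D(C–O) ≈ 364 kJ/mol

Let D be the C–O bond energy.
Σ(broken) = 1×337 + 5×400 + 1×D + 1×476 = 2813 + D
Σ(formed) = 4×400 + 1×626 + 2×476 = 3178
ΔH = Σ(broken) − Σ(formed) = (2813 + D) − (3178) = −365 + D
Setting this equal to −1 kJ gives D = 364 kJ/mol.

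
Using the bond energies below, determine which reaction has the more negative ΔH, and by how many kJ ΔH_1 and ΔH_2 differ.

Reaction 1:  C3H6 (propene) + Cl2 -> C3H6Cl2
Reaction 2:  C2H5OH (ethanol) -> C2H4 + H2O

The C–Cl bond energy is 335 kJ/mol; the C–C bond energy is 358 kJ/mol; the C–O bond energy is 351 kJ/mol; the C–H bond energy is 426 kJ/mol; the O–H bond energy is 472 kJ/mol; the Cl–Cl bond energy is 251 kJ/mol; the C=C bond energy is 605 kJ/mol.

Reaction 1, by 230 kJ

Reaction 1:
  Bonds broken (reactants):
    C–C: 1 × 358 = 358
    C–H: 6 × 426 = 2556
    C=C: 1 × 605 = 605
    Cl–Cl: 1 × 251 = 251
    Σ(broken) = 3770 kJ
  Bonds formed (products):
    C–C: 2 × 358 = 716
    C–Cl: 2 × 335 = 670
    C–H: 6 × 426 = 2556
    Σ(formed) = 3942 kJ
  ΔH_1 = 3770 − 3942 = −172 kJ
Reaction 2:
  Bonds broken (reactants):
    C–C: 1 × 358 = 358
    C–H: 5 × 426 = 2130
    C–O: 1 × 351 = 351
    O–H: 1 × 472 = 472
    Σ(broken) = 3311 kJ
  Bonds formed (products):
    C–H: 4 × 426 = 1704
    C=C: 1 × 605 = 605
    O–H: 2 × 472 = 944
    Σ(formed) = 3253 kJ
  ΔH_2 = 3311 − 3253 = +58 kJ
ΔH_1 − ΔH_2 = −230 kJ, so reaction 1 has the more negative ΔH; |ΔH_1 − ΔH_2| = 230 kJ.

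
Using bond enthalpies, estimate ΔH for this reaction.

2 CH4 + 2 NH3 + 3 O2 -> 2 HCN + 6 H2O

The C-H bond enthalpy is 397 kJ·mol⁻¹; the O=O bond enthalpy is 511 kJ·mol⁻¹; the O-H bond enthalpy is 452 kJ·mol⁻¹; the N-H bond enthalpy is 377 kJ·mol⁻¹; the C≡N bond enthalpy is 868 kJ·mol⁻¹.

ΔH ≈ −983 kJ

Bonds broken (reactants):
  C-H: 8 × 397 = 3176
  N-H: 6 × 377 = 2262
  O=O: 3 × 511 = 1533
  Σ(broken) = 6971 kJ
Bonds formed (products):
  C≡N: 2 × 868 = 1736
  C-H: 2 × 397 = 794
  O-H: 12 × 452 = 5424
  Σ(formed) = 7954 kJ
ΔH = Σ(broken) − Σ(formed) = 6971 − 7954 = −983 kJ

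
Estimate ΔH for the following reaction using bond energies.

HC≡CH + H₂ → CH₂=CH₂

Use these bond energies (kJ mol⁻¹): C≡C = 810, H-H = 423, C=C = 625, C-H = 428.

ΔH ≈ −248 kJ

Bonds broken (reactants):
  C≡C: 1 × 810 = 810
  C-H: 2 × 428 = 856
  H-H: 1 × 423 = 423
  Σ(broken) = 2089 kJ
Bonds formed (products):
  C-H: 4 × 428 = 1712
  C=C: 1 × 625 = 625
  Σ(formed) = 2337 kJ
ΔH = Σ(broken) − Σ(formed) = 2089 − 2337 = −248 kJ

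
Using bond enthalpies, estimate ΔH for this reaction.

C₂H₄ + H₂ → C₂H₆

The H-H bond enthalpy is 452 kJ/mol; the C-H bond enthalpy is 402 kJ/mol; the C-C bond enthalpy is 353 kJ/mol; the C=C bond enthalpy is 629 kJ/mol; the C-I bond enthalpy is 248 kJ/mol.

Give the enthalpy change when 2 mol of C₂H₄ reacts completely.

ΔH = −152 kJ

Bonds broken (reactants):
  C-H: 4 × 402 = 1608
  C=C: 1 × 629 = 629
  H-H: 1 × 452 = 452
  Σ(broken) = 2689 kJ
Bonds formed (products):
  C-C: 1 × 353 = 353
  C-H: 6 × 402 = 2412
  Σ(formed) = 2765 kJ
ΔH = Σ(broken) − Σ(formed) = 2689 − 2765 = −76 kJ
For 2× the reaction as written: 2 × (−76) = −152 kJ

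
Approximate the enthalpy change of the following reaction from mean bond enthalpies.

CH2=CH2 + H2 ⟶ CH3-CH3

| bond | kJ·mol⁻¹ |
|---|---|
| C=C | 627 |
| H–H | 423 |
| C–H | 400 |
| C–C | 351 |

ΔH ≈ −101 kJ

Bonds broken (reactants):
  C–H: 4 × 400 = 1600
  C=C: 1 × 627 = 627
  H–H: 1 × 423 = 423
  Σ(broken) = 2650 kJ
Bonds formed (products):
  C–C: 1 × 351 = 351
  C–H: 6 × 400 = 2400
  Σ(formed) = 2751 kJ
ΔH = Σ(broken) − Σ(formed) = 2650 − 2751 = −101 kJ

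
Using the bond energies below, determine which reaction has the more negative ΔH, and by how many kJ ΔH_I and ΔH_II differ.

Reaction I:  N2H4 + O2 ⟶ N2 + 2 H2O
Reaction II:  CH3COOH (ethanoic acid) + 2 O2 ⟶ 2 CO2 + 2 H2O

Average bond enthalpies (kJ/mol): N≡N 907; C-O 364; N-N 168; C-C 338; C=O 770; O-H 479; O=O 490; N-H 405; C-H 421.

Reaction I:
  Bonds broken (reactants):
    N-H: 4 × 405 = 1620
    N-N: 1 × 168 = 168
    O=O: 1 × 490 = 490
    Σ(broken) = 2278 kJ
  Bonds formed (products):
    N≡N: 1 × 907 = 907
    O-H: 4 × 479 = 1916
    Σ(formed) = 2823 kJ
  ΔH_I = 2278 − 2823 = −545 kJ
Reaction II:
  Bonds broken (reactants):
    C-C: 1 × 338 = 338
    C-H: 3 × 421 = 1263
    C-O: 1 × 364 = 364
    C=O: 1 × 770 = 770
    O-H: 1 × 479 = 479
    O=O: 2 × 490 = 980
    Σ(broken) = 4194 kJ
  Bonds formed (products):
    C=O: 4 × 770 = 3080
    O-H: 4 × 479 = 1916
    Σ(formed) = 4996 kJ
  ΔH_II = 4194 − 4996 = −802 kJ
ΔH_I − ΔH_II = +257 kJ, so reaction II has the more negative ΔH; |ΔH_I − ΔH_II| = 257 kJ.

Reaction II, by 257 kJ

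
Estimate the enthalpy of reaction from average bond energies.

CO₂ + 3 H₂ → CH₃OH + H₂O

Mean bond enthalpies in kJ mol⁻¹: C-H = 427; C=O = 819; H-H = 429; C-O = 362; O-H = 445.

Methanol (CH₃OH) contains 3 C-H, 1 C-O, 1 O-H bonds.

ΔH ≈ −53 kJ

Bonds broken (reactants):
  C=O: 2 × 819 = 1638
  H-H: 3 × 429 = 1287
  Σ(broken) = 2925 kJ
Bonds formed (products):
  C-H: 3 × 427 = 1281
  C-O: 1 × 362 = 362
  O-H: 3 × 445 = 1335
  Σ(formed) = 2978 kJ
ΔH = Σ(broken) − Σ(formed) = 2925 − 2978 = −53 kJ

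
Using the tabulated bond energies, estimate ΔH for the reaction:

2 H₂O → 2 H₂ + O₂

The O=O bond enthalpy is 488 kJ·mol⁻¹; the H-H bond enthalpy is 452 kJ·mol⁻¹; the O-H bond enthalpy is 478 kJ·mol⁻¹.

ΔH ≈ +520 kJ

Bonds broken (reactants):
  O-H: 4 × 478 = 1912
  Σ(broken) = 1912 kJ
Bonds formed (products):
  H-H: 2 × 452 = 904
  O=O: 1 × 488 = 488
  Σ(formed) = 1392 kJ
ΔH = Σ(broken) − Σ(formed) = 1912 − 1392 = +520 kJ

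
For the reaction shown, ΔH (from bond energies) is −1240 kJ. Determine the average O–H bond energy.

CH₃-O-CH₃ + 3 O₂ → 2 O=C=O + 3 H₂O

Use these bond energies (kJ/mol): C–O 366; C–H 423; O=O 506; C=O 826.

D(O–H) ≈ 454 kJ/mol

Let D be the O–H bond energy.
Σ(broken) = 6×423 + 2×366 + 3×506 = 4788
Σ(formed) = 4×826 + 6×D = 3304 + 6D
ΔH = Σ(broken) − Σ(formed) = (4788) − (3304 + 6D) = +1484 − 6D
Setting this equal to −1240 kJ gives 6D = 2724, so D = 454 kJ/mol.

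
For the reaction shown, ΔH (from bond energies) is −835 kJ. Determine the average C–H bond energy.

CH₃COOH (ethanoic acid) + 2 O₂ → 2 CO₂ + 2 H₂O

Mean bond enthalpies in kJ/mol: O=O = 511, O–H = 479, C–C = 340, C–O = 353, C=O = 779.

D(C–H) ≈ 408 kJ/mol

Let D be the C–H bond energy.
Σ(broken) = 1×340 + 3×D + 1×353 + 1×779 + 1×479 + 2×511 = 2973 + 3D
Σ(formed) = 4×779 + 4×479 = 5032
ΔH = Σ(broken) − Σ(formed) = (2973 + 3D) − (5032) = −2059 + 3D
Setting this equal to −835 kJ gives 3D = 1224, so D = 408 kJ/mol.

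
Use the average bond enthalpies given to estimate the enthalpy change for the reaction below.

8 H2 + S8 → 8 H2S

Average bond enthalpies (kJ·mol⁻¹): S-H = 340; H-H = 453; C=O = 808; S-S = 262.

ΔH ≈ +280 kJ

Bonds broken (reactants):
  H-H: 8 × 453 = 3624
  S-S: 8 × 262 = 2096
  Σ(broken) = 5720 kJ
Bonds formed (products):
  S-H: 16 × 340 = 5440
  Σ(formed) = 5440 kJ
ΔH = Σ(broken) − Σ(formed) = 5720 − 5440 = +280 kJ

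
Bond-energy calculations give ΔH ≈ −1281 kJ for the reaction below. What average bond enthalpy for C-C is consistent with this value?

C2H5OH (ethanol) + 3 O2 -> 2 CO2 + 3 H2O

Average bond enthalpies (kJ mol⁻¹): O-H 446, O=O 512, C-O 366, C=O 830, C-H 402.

Let D be the C-C bond energy.
Σ(broken) = 1×D + 5×402 + 1×366 + 1×446 + 3×512 = 4358 + D
Σ(formed) = 4×830 + 6×446 = 5996
ΔH = Σ(broken) − Σ(formed) = (4358 + D) − (5996) = −1638 + D
Setting this equal to −1281 kJ gives D = 357 kJ/mol.

D(C-C) ≈ 357 kJ/mol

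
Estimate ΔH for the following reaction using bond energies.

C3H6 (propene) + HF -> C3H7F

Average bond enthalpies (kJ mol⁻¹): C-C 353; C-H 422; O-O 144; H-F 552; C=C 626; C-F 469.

Bonds broken (reactants):
  C-C: 1 × 353 = 353
  C-H: 6 × 422 = 2532
  C=C: 1 × 626 = 626
  H-F: 1 × 552 = 552
  Σ(broken) = 4063 kJ
Bonds formed (products):
  C-C: 2 × 353 = 706
  C-F: 1 × 469 = 469
  C-H: 7 × 422 = 2954
  Σ(formed) = 4129 kJ
ΔH = Σ(broken) − Σ(formed) = 4063 − 4129 = −66 kJ

ΔH ≈ −66 kJ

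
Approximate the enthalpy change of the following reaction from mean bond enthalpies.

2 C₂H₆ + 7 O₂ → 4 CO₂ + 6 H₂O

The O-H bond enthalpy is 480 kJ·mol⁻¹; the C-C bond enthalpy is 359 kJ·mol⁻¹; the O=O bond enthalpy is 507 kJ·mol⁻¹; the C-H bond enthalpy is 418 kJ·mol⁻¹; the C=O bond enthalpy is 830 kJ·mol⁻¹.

ΔH ≈ −3117 kJ

Bonds broken (reactants):
  C-C: 2 × 359 = 718
  C-H: 12 × 418 = 5016
  O=O: 7 × 507 = 3549
  Σ(broken) = 9283 kJ
Bonds formed (products):
  C=O: 8 × 830 = 6640
  O-H: 12 × 480 = 5760
  Σ(formed) = 12400 kJ
ΔH = Σ(broken) − Σ(formed) = 9283 − 12400 = −3117 kJ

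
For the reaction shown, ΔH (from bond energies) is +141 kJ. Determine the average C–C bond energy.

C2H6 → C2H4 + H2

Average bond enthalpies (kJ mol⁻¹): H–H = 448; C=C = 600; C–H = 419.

Let D be the C–C bond energy.
Σ(broken) = 1×D + 6×419 = 2514 + D
Σ(formed) = 4×419 + 1×600 + 1×448 = 2724
ΔH = Σ(broken) − Σ(formed) = (2514 + D) − (2724) = −210 + D
Setting this equal to +141 kJ gives D = 351 kJ/mol.

D(C–C) ≈ 351 kJ/mol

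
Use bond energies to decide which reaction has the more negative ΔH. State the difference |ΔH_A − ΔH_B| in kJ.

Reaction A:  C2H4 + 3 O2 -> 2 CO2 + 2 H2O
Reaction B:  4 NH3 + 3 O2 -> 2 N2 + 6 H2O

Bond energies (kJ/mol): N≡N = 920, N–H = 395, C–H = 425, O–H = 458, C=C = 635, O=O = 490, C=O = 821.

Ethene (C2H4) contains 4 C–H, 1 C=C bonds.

Reaction A:
  Bonds broken (reactants):
    C–H: 4 × 425 = 1700
    C=C: 1 × 635 = 635
    O=O: 3 × 490 = 1470
    Σ(broken) = 3805 kJ
  Bonds formed (products):
    C=O: 4 × 821 = 3284
    O–H: 4 × 458 = 1832
    Σ(formed) = 5116 kJ
  ΔH_A = 3805 − 5116 = −1311 kJ
Reaction B:
  Bonds broken (reactants):
    N–H: 12 × 395 = 4740
    O=O: 3 × 490 = 1470
    Σ(broken) = 6210 kJ
  Bonds formed (products):
    N≡N: 2 × 920 = 1840
    O–H: 12 × 458 = 5496
    Σ(formed) = 7336 kJ
  ΔH_B = 6210 − 7336 = −1126 kJ
ΔH_A − ΔH_B = −185 kJ, so reaction A has the more negative ΔH; |ΔH_A − ΔH_B| = 185 kJ.

Reaction A, by 185 kJ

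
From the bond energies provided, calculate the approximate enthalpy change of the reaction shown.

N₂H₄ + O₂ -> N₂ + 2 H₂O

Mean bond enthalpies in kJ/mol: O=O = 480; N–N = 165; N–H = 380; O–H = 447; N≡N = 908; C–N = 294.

ΔH ≈ −531 kJ

Bonds broken (reactants):
  N–H: 4 × 380 = 1520
  N–N: 1 × 165 = 165
  O=O: 1 × 480 = 480
  Σ(broken) = 2165 kJ
Bonds formed (products):
  N≡N: 1 × 908 = 908
  O–H: 4 × 447 = 1788
  Σ(formed) = 2696 kJ
ΔH = Σ(broken) − Σ(formed) = 2165 − 2696 = −531 kJ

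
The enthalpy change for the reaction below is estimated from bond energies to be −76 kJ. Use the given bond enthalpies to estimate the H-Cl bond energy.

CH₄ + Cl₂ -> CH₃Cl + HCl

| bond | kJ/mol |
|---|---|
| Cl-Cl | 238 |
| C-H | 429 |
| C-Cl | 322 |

D(H-Cl) ≈ 421 kJ/mol

Let D be the H-Cl bond energy.
Σ(broken) = 4×429 + 1×238 = 1954
Σ(formed) = 1×322 + 3×429 + 1×D = 1609 + D
ΔH = Σ(broken) − Σ(formed) = (1954) − (1609 + D) = +345 − D
Setting this equal to −76 kJ gives D = 421 kJ/mol.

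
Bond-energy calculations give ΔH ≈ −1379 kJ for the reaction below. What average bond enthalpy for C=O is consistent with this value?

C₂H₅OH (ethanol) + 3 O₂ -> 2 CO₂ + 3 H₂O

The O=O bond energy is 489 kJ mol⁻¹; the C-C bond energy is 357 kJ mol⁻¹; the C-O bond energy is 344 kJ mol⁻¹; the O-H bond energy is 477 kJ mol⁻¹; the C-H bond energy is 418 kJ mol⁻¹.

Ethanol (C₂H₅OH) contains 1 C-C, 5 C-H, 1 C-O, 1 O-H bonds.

Let D be the C=O bond energy.
Σ(broken) = 1×357 + 5×418 + 1×344 + 1×477 + 3×489 = 4735
Σ(formed) = 4×D + 6×477 = 2862 + 4D
ΔH = Σ(broken) − Σ(formed) = (4735) − (2862 + 4D) = +1873 − 4D
Setting this equal to −1379 kJ gives 4D = 3252, so D = 813 kJ/mol.

D(C=O) ≈ 813 kJ/mol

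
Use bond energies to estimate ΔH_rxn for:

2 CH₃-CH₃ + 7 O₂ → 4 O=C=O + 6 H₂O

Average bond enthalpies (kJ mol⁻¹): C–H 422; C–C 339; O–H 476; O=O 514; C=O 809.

ΔH ≈ −2844 kJ

Bonds broken (reactants):
  C–C: 2 × 339 = 678
  C–H: 12 × 422 = 5064
  O=O: 7 × 514 = 3598
  Σ(broken) = 9340 kJ
Bonds formed (products):
  C=O: 8 × 809 = 6472
  O–H: 12 × 476 = 5712
  Σ(formed) = 12184 kJ
ΔH = Σ(broken) − Σ(formed) = 9340 − 12184 = −2844 kJ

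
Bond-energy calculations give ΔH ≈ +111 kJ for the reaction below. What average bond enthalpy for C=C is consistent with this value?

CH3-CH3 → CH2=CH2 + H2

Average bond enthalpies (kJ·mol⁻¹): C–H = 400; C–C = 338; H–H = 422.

Let D be the C=C bond energy.
Σ(broken) = 1×338 + 6×400 = 2738
Σ(formed) = 4×400 + 1×D + 1×422 = 2022 + D
ΔH = Σ(broken) − Σ(formed) = (2738) − (2022 + D) = +716 − D
Setting this equal to +111 kJ gives D = 605 kJ/mol.

D(C=C) ≈ 605 kJ/mol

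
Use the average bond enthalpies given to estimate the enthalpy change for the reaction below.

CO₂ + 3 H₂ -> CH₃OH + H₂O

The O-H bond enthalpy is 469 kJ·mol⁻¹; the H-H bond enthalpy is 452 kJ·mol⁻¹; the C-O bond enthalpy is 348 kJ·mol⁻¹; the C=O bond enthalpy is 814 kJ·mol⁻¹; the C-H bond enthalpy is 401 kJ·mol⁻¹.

Bonds broken (reactants):
  C=O: 2 × 814 = 1628
  H-H: 3 × 452 = 1356
  Σ(broken) = 2984 kJ
Bonds formed (products):
  C-H: 3 × 401 = 1203
  C-O: 1 × 348 = 348
  O-H: 3 × 469 = 1407
  Σ(formed) = 2958 kJ
ΔH = Σ(broken) − Σ(formed) = 2984 − 2958 = +26 kJ

ΔH ≈ +26 kJ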